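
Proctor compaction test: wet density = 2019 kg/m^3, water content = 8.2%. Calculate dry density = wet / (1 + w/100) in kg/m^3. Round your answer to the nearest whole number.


Step 1: Dry density = wet density / (1 + w/100)
Step 2: Dry density = 2019 / (1 + 8.2/100)
Step 3: Dry density = 2019 / 1.082
Step 4: Dry density = 1866 kg/m^3

1866


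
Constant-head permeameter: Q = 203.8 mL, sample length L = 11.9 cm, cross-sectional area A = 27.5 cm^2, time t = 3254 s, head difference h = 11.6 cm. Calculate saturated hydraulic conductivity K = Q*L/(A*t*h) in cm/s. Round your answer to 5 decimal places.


Step 1: K = Q * L / (A * t * h)
Step 2: Numerator = 203.8 * 11.9 = 2425.22
Step 3: Denominator = 27.5 * 3254 * 11.6 = 1038026.0
Step 4: K = 2425.22 / 1038026.0 = 0.00234 cm/s

0.00234


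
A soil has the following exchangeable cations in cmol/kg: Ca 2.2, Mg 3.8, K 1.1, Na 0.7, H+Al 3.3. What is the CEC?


Step 1: CEC = Ca + Mg + K + Na + (H+Al)
Step 2: CEC = 2.2 + 3.8 + 1.1 + 0.7 + 3.3
Step 3: CEC = 11.1 cmol/kg

11.1


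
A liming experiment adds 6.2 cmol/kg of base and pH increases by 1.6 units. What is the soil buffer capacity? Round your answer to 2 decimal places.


Step 1: BC = change in base / change in pH
Step 2: BC = 6.2 / 1.6
Step 3: BC = 3.88 cmol/(kg*pH unit)

3.88


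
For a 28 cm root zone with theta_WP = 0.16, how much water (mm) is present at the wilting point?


Step 1: Water (mm) = theta_WP * depth * 10
Step 2: Water = 0.16 * 28 * 10
Step 3: Water = 44.8 mm

44.8


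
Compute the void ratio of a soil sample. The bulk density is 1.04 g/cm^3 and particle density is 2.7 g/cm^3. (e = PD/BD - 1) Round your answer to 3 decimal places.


Step 1: e = PD / BD - 1
Step 2: e = 2.7 / 1.04 - 1
Step 3: e = 2.59615 - 1
Step 4: e = 1.596

1.596


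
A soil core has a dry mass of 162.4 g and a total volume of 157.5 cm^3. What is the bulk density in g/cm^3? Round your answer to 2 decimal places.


Step 1: Identify the formula: BD = dry mass / volume
Step 2: Substitute values: BD = 162.4 / 157.5
Step 3: BD = 1.03 g/cm^3

1.03


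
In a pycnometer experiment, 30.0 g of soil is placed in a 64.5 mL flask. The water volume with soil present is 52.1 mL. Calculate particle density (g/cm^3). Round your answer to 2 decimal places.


Step 1: Volume of solids = flask volume - water volume with soil
Step 2: V_solids = 64.5 - 52.1 = 12.4 mL
Step 3: Particle density = mass / V_solids = 30.0 / 12.4 = 2.42 g/cm^3

2.42


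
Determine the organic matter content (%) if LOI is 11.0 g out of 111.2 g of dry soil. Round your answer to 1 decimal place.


Step 1: OM% = 100 * LOI / sample mass
Step 2: OM = 100 * 11.0 / 111.2
Step 3: OM = 9.9%

9.9


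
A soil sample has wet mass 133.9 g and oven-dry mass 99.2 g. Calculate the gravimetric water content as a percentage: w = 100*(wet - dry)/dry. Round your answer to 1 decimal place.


Step 1: Water mass = wet - dry = 133.9 - 99.2 = 34.7 g
Step 2: w = 100 * water mass / dry mass
Step 3: w = 100 * 34.7 / 99.2 = 35.0%

35.0


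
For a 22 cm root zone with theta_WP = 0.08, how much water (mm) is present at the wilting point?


Step 1: Water (mm) = theta_WP * depth * 10
Step 2: Water = 0.08 * 22 * 10
Step 3: Water = 17.6 mm

17.6


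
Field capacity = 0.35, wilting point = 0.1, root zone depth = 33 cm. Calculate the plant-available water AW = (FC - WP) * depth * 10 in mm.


Step 1: Available water = (FC - WP) * depth * 10
Step 2: AW = (0.35 - 0.1) * 33 * 10
Step 3: AW = 0.25 * 33 * 10
Step 4: AW = 82.5 mm

82.5


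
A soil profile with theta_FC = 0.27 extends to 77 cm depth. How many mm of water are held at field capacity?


Step 1: Water (mm) = theta_FC * depth (cm) * 10
Step 2: Water = 0.27 * 77 * 10
Step 3: Water = 207.9 mm

207.9


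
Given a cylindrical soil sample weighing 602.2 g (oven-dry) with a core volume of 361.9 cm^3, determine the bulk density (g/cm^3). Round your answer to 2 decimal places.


Step 1: Identify the formula: BD = dry mass / volume
Step 2: Substitute values: BD = 602.2 / 361.9
Step 3: BD = 1.66 g/cm^3

1.66


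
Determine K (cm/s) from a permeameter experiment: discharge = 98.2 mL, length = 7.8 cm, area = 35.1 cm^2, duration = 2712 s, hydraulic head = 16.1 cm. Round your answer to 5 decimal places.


Step 1: K = Q * L / (A * t * h)
Step 2: Numerator = 98.2 * 7.8 = 765.96
Step 3: Denominator = 35.1 * 2712 * 16.1 = 1532578.32
Step 4: K = 765.96 / 1532578.32 = 0.0005 cm/s

0.0005


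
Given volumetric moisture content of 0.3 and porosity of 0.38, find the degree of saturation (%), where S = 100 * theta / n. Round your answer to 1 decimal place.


Step 1: S = 100 * theta_v / n
Step 2: S = 100 * 0.3 / 0.38
Step 3: S = 78.9%

78.9


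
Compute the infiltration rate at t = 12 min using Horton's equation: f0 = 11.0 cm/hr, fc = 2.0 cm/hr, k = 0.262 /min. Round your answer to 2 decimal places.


Step 1: f = fc + (f0 - fc) * exp(-k * t)
Step 2: exp(-0.262 * 12) = 0.04311
Step 3: f = 2.0 + (11.0 - 2.0) * 0.04311
Step 4: f = 2.0 + 9.0 * 0.04311
Step 5: f = 2.39 cm/hr

2.39


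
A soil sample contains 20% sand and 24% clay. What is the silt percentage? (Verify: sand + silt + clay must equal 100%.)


Step 1: sand + silt + clay = 100%
Step 2: silt = 100 - sand - clay
Step 3: silt = 100 - 20 - 24
Step 4: silt = 56%

56


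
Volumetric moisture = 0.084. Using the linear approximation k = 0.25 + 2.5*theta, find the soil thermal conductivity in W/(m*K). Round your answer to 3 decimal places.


Step 1: k = 0.25 + 2.5 * theta
Step 2: k = 0.25 + 2.5 * 0.084
Step 3: k = 0.25 + 0.21
Step 4: k = 0.46 W/(m*K)

0.46


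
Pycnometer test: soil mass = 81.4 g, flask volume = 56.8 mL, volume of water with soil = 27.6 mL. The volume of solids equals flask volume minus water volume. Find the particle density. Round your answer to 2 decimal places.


Step 1: Volume of solids = flask volume - water volume with soil
Step 2: V_solids = 56.8 - 27.6 = 29.2 mL
Step 3: Particle density = mass / V_solids = 81.4 / 29.2 = 2.79 g/cm^3

2.79


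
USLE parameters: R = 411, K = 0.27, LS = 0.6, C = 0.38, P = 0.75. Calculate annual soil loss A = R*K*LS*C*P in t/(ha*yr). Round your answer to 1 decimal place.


Step 1: A = R * K * LS * C * P
Step 2: R * K = 411 * 0.27 = 110.97
Step 3: (R*K) * LS = 110.97 * 0.6 = 66.582
Step 4: * C * P = 66.582 * 0.38 * 0.75 = 19.0
Step 5: A = 19.0 t/(ha*yr)

19.0


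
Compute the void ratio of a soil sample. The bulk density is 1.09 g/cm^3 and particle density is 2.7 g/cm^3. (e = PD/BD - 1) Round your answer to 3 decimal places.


Step 1: e = PD / BD - 1
Step 2: e = 2.7 / 1.09 - 1
Step 3: e = 2.47706 - 1
Step 4: e = 1.477

1.477


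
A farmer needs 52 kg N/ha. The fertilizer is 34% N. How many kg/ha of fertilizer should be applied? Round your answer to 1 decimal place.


Step 1: Fertilizer rate = target N / (N content / 100)
Step 2: Rate = 52 / (34 / 100)
Step 3: Rate = 52 / 0.34
Step 4: Rate = 152.9 kg/ha

152.9


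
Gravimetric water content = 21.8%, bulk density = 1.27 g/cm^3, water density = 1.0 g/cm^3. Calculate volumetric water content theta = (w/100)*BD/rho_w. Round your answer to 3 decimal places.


Step 1: theta = (w / 100) * BD / rho_w
Step 2: theta = (21.8 / 100) * 1.27 / 1.0
Step 3: theta = 0.218 * 1.27
Step 4: theta = 0.277

0.277


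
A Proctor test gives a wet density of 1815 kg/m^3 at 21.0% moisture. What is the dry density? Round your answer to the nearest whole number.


Step 1: Dry density = wet density / (1 + w/100)
Step 2: Dry density = 1815 / (1 + 21.0/100)
Step 3: Dry density = 1815 / 1.21
Step 4: Dry density = 1500 kg/m^3

1500


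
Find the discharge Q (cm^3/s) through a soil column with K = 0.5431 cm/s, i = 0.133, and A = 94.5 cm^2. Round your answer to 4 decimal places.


Step 1: Apply Darcy's law: Q = K * i * A
Step 2: Q = 0.5431 * 0.133 * 94.5
Step 3: Q = 6.826 cm^3/s

6.826


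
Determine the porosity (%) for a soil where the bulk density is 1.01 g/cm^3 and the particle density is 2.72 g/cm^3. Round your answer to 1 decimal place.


Step 1: Formula: n = 100 * (1 - BD / PD)
Step 2: n = 100 * (1 - 1.01 / 2.72)
Step 3: n = 100 * (1 - 0.37132)
Step 4: n = 62.9%

62.9


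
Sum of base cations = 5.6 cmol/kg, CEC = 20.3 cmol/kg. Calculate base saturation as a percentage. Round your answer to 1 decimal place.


Step 1: BS = 100 * (sum of bases) / CEC
Step 2: BS = 100 * 5.6 / 20.3
Step 3: BS = 27.6%

27.6


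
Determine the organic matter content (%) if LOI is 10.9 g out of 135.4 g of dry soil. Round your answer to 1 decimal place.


Step 1: OM% = 100 * LOI / sample mass
Step 2: OM = 100 * 10.9 / 135.4
Step 3: OM = 8.1%

8.1


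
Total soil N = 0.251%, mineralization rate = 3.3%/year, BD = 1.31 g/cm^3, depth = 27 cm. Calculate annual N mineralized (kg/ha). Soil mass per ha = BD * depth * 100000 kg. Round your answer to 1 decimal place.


Step 1: Soil mass per ha = BD * depth * 100000 = 1.31 * 27 * 100000 = 3537000 kg
Step 2: Total N pool = soil mass * N%/100 = 3537000 * 0.251/100 = 8877.87 kg/ha
Step 3: N mineralized = N pool * rate%/100 = 8877.87 * 3.3/100 = 293.0 kg/ha/yr

293.0


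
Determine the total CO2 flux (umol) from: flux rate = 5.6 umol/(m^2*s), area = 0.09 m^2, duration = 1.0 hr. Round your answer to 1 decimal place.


Step 1: Convert time to seconds: 1.0 hr * 3600 = 3600.0 s
Step 2: Total = flux * area * time_s
Step 3: Total = 5.6 * 0.09 * 3600.0
Step 4: Total = 1814.4 umol

1814.4


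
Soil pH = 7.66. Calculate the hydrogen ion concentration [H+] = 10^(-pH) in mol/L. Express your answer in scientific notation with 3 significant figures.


Step 1: [H+] = 10^(-pH)
Step 2: [H+] = 10^(-7.66)
Step 3: [H+] = 2.19e-08 mol/L

2.19e-08


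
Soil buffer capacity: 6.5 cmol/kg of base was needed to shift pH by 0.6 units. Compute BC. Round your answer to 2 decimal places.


Step 1: BC = change in base / change in pH
Step 2: BC = 6.5 / 0.6
Step 3: BC = 10.83 cmol/(kg*pH unit)

10.83


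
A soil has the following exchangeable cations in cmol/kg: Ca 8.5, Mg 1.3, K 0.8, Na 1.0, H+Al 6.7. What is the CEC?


Step 1: CEC = Ca + Mg + K + Na + (H+Al)
Step 2: CEC = 8.5 + 1.3 + 0.8 + 1.0 + 6.7
Step 3: CEC = 18.3 cmol/kg

18.3


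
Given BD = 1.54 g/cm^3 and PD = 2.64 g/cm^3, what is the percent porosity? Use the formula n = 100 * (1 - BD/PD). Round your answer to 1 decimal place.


Step 1: Formula: n = 100 * (1 - BD / PD)
Step 2: n = 100 * (1 - 1.54 / 2.64)
Step 3: n = 100 * (1 - 0.58333)
Step 4: n = 41.7%

41.7


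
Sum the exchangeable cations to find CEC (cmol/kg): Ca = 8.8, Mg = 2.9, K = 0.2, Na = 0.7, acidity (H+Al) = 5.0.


Step 1: CEC = Ca + Mg + K + Na + (H+Al)
Step 2: CEC = 8.8 + 2.9 + 0.2 + 0.7 + 5.0
Step 3: CEC = 17.6 cmol/kg

17.6


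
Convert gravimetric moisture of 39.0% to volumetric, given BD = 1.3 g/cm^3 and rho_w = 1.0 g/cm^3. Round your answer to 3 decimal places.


Step 1: theta = (w / 100) * BD / rho_w
Step 2: theta = (39.0 / 100) * 1.3 / 1.0
Step 3: theta = 0.39 * 1.3
Step 4: theta = 0.507

0.507


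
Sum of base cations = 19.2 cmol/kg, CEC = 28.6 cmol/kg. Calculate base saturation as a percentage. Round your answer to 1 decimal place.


Step 1: BS = 100 * (sum of bases) / CEC
Step 2: BS = 100 * 19.2 / 28.6
Step 3: BS = 67.1%

67.1


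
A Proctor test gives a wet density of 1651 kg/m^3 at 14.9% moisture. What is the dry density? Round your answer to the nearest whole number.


Step 1: Dry density = wet density / (1 + w/100)
Step 2: Dry density = 1651 / (1 + 14.9/100)
Step 3: Dry density = 1651 / 1.149
Step 4: Dry density = 1437 kg/m^3

1437


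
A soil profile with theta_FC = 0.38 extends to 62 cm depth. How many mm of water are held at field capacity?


Step 1: Water (mm) = theta_FC * depth (cm) * 10
Step 2: Water = 0.38 * 62 * 10
Step 3: Water = 235.6 mm

235.6


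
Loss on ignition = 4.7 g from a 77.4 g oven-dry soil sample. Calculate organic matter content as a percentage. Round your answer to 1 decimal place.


Step 1: OM% = 100 * LOI / sample mass
Step 2: OM = 100 * 4.7 / 77.4
Step 3: OM = 6.1%

6.1


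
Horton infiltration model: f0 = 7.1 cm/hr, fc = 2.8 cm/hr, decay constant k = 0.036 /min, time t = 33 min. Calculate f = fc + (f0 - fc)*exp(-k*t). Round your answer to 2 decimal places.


Step 1: f = fc + (f0 - fc) * exp(-k * t)
Step 2: exp(-0.036 * 33) = 0.30483
Step 3: f = 2.8 + (7.1 - 2.8) * 0.30483
Step 4: f = 2.8 + 4.3 * 0.30483
Step 5: f = 4.11 cm/hr

4.11


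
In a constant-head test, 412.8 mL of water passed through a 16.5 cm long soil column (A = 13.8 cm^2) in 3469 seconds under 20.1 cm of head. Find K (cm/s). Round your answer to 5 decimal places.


Step 1: K = Q * L / (A * t * h)
Step 2: Numerator = 412.8 * 16.5 = 6811.2
Step 3: Denominator = 13.8 * 3469 * 20.1 = 962231.22
Step 4: K = 6811.2 / 962231.22 = 0.00708 cm/s

0.00708


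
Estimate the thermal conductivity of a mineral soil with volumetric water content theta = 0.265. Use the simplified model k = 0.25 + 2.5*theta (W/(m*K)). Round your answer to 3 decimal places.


Step 1: k = 0.25 + 2.5 * theta
Step 2: k = 0.25 + 2.5 * 0.265
Step 3: k = 0.25 + 0.663
Step 4: k = 0.913 W/(m*K)

0.913


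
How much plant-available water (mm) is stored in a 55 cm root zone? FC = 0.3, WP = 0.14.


Step 1: Available water = (FC - WP) * depth * 10
Step 2: AW = (0.3 - 0.14) * 55 * 10
Step 3: AW = 0.16 * 55 * 10
Step 4: AW = 88.0 mm

88.0


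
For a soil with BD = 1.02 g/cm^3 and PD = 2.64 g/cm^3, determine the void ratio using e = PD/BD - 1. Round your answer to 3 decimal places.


Step 1: e = PD / BD - 1
Step 2: e = 2.64 / 1.02 - 1
Step 3: e = 2.58824 - 1
Step 4: e = 1.588

1.588


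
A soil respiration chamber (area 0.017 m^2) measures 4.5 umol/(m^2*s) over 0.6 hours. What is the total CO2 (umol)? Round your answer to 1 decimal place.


Step 1: Convert time to seconds: 0.6 hr * 3600 = 2160.0 s
Step 2: Total = flux * area * time_s
Step 3: Total = 4.5 * 0.017 * 2160.0
Step 4: Total = 165.2 umol

165.2


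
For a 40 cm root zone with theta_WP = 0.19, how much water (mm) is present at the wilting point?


Step 1: Water (mm) = theta_WP * depth * 10
Step 2: Water = 0.19 * 40 * 10
Step 3: Water = 76.0 mm

76.0


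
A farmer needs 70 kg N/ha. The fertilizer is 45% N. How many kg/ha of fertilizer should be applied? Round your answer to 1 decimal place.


Step 1: Fertilizer rate = target N / (N content / 100)
Step 2: Rate = 70 / (45 / 100)
Step 3: Rate = 70 / 0.45
Step 4: Rate = 155.6 kg/ha

155.6


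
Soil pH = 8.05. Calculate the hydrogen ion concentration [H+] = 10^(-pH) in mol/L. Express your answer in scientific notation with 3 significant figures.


Step 1: [H+] = 10^(-pH)
Step 2: [H+] = 10^(-8.05)
Step 3: [H+] = 8.91e-09 mol/L

8.91e-09


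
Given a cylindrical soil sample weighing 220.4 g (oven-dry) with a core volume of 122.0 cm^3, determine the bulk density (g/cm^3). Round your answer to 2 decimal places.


Step 1: Identify the formula: BD = dry mass / volume
Step 2: Substitute values: BD = 220.4 / 122.0
Step 3: BD = 1.81 g/cm^3

1.81


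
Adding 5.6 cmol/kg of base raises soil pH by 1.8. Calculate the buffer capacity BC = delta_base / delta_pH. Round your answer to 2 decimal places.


Step 1: BC = change in base / change in pH
Step 2: BC = 5.6 / 1.8
Step 3: BC = 3.11 cmol/(kg*pH unit)

3.11


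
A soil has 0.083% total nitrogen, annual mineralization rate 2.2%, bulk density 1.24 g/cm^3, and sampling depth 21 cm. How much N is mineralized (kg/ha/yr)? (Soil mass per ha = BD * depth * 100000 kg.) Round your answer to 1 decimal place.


Step 1: Soil mass per ha = BD * depth * 100000 = 1.24 * 21 * 100000 = 2604000 kg
Step 2: Total N pool = soil mass * N%/100 = 2604000 * 0.083/100 = 2161.32 kg/ha
Step 3: N mineralized = N pool * rate%/100 = 2161.32 * 2.2/100 = 47.5 kg/ha/yr

47.5


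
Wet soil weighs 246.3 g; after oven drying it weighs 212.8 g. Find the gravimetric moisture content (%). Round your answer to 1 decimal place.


Step 1: Water mass = wet - dry = 246.3 - 212.8 = 33.5 g
Step 2: w = 100 * water mass / dry mass
Step 3: w = 100 * 33.5 / 212.8 = 15.7%

15.7


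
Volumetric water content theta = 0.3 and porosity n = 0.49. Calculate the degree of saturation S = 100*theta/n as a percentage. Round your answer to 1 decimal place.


Step 1: S = 100 * theta_v / n
Step 2: S = 100 * 0.3 / 0.49
Step 3: S = 61.2%

61.2


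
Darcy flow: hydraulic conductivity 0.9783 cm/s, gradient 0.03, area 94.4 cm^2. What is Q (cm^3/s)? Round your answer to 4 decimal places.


Step 1: Apply Darcy's law: Q = K * i * A
Step 2: Q = 0.9783 * 0.03 * 94.4
Step 3: Q = 2.7705 cm^3/s

2.7705


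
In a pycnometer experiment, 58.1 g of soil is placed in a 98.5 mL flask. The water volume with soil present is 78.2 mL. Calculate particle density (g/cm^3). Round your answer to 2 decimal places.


Step 1: Volume of solids = flask volume - water volume with soil
Step 2: V_solids = 98.5 - 78.2 = 20.3 mL
Step 3: Particle density = mass / V_solids = 58.1 / 20.3 = 2.86 g/cm^3

2.86


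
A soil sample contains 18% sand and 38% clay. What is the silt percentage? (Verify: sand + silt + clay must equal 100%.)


Step 1: sand + silt + clay = 100%
Step 2: silt = 100 - sand - clay
Step 3: silt = 100 - 18 - 38
Step 4: silt = 44%

44


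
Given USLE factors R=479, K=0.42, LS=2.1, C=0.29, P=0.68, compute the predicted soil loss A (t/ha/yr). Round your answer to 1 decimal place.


Step 1: A = R * K * LS * C * P
Step 2: R * K = 479 * 0.42 = 201.18
Step 3: (R*K) * LS = 201.18 * 2.1 = 422.478
Step 4: * C * P = 422.478 * 0.29 * 0.68 = 83.3
Step 5: A = 83.3 t/(ha*yr)

83.3


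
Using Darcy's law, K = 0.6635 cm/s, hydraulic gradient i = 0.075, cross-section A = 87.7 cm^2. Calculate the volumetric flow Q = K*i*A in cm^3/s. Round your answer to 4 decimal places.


Step 1: Apply Darcy's law: Q = K * i * A
Step 2: Q = 0.6635 * 0.075 * 87.7
Step 3: Q = 4.3642 cm^3/s

4.3642


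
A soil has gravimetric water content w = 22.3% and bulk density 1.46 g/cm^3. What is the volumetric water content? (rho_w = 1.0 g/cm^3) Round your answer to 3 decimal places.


Step 1: theta = (w / 100) * BD / rho_w
Step 2: theta = (22.3 / 100) * 1.46 / 1.0
Step 3: theta = 0.223 * 1.46
Step 4: theta = 0.326

0.326


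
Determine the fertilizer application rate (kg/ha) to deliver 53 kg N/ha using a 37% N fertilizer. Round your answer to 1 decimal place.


Step 1: Fertilizer rate = target N / (N content / 100)
Step 2: Rate = 53 / (37 / 100)
Step 3: Rate = 53 / 0.37
Step 4: Rate = 143.2 kg/ha

143.2


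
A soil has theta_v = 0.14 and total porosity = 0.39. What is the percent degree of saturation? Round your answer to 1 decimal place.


Step 1: S = 100 * theta_v / n
Step 2: S = 100 * 0.14 / 0.39
Step 3: S = 35.9%

35.9


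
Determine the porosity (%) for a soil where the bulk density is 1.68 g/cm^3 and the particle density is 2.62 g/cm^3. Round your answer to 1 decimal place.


Step 1: Formula: n = 100 * (1 - BD / PD)
Step 2: n = 100 * (1 - 1.68 / 2.62)
Step 3: n = 100 * (1 - 0.64122)
Step 4: n = 35.9%

35.9


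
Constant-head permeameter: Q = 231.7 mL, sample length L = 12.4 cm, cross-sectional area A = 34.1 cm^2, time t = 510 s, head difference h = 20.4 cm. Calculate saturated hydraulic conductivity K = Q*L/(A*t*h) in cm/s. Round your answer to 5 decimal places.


Step 1: K = Q * L / (A * t * h)
Step 2: Numerator = 231.7 * 12.4 = 2873.08
Step 3: Denominator = 34.1 * 510 * 20.4 = 354776.4
Step 4: K = 2873.08 / 354776.4 = 0.0081 cm/s

0.0081


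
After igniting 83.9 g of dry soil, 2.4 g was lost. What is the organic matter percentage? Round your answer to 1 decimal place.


Step 1: OM% = 100 * LOI / sample mass
Step 2: OM = 100 * 2.4 / 83.9
Step 3: OM = 2.9%

2.9


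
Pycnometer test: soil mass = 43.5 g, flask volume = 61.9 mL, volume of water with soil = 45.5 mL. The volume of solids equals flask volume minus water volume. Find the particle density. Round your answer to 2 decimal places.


Step 1: Volume of solids = flask volume - water volume with soil
Step 2: V_solids = 61.9 - 45.5 = 16.4 mL
Step 3: Particle density = mass / V_solids = 43.5 / 16.4 = 2.65 g/cm^3

2.65


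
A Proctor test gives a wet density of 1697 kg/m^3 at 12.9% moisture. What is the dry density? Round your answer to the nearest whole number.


Step 1: Dry density = wet density / (1 + w/100)
Step 2: Dry density = 1697 / (1 + 12.9/100)
Step 3: Dry density = 1697 / 1.129
Step 4: Dry density = 1503 kg/m^3

1503


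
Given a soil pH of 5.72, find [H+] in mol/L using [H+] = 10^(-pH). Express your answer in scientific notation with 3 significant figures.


Step 1: [H+] = 10^(-pH)
Step 2: [H+] = 10^(-5.72)
Step 3: [H+] = 1.91e-06 mol/L

1.91e-06


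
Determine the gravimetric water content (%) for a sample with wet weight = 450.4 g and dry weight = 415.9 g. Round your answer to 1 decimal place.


Step 1: Water mass = wet - dry = 450.4 - 415.9 = 34.5 g
Step 2: w = 100 * water mass / dry mass
Step 3: w = 100 * 34.5 / 415.9 = 8.3%

8.3


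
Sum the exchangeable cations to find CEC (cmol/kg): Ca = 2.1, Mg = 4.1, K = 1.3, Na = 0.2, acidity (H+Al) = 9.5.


Step 1: CEC = Ca + Mg + K + Na + (H+Al)
Step 2: CEC = 2.1 + 4.1 + 1.3 + 0.2 + 9.5
Step 3: CEC = 17.2 cmol/kg

17.2


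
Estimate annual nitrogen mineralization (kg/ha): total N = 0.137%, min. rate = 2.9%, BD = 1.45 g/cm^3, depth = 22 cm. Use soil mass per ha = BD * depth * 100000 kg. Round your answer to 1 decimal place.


Step 1: Soil mass per ha = BD * depth * 100000 = 1.45 * 22 * 100000 = 3190000 kg
Step 2: Total N pool = soil mass * N%/100 = 3190000 * 0.137/100 = 4370.3 kg/ha
Step 3: N mineralized = N pool * rate%/100 = 4370.3 * 2.9/100 = 126.7 kg/ha/yr

126.7


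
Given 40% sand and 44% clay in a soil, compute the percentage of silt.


Step 1: sand + silt + clay = 100%
Step 2: silt = 100 - sand - clay
Step 3: silt = 100 - 40 - 44
Step 4: silt = 16%

16


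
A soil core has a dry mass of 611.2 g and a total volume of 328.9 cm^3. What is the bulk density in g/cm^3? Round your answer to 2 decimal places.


Step 1: Identify the formula: BD = dry mass / volume
Step 2: Substitute values: BD = 611.2 / 328.9
Step 3: BD = 1.86 g/cm^3

1.86


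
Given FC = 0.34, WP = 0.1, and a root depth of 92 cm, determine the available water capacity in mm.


Step 1: Available water = (FC - WP) * depth * 10
Step 2: AW = (0.34 - 0.1) * 92 * 10
Step 3: AW = 0.24 * 92 * 10
Step 4: AW = 220.8 mm

220.8


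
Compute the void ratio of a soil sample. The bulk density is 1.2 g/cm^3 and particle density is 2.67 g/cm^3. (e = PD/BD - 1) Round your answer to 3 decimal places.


Step 1: e = PD / BD - 1
Step 2: e = 2.67 / 1.2 - 1
Step 3: e = 2.225 - 1
Step 4: e = 1.225

1.225


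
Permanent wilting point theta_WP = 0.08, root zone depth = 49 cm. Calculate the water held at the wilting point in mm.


Step 1: Water (mm) = theta_WP * depth * 10
Step 2: Water = 0.08 * 49 * 10
Step 3: Water = 39.2 mm

39.2


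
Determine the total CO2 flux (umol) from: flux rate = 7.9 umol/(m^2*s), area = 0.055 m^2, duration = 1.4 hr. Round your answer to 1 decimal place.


Step 1: Convert time to seconds: 1.4 hr * 3600 = 5040.0 s
Step 2: Total = flux * area * time_s
Step 3: Total = 7.9 * 0.055 * 5040.0
Step 4: Total = 2189.9 umol

2189.9


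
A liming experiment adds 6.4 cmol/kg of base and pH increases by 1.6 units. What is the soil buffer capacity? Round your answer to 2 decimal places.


Step 1: BC = change in base / change in pH
Step 2: BC = 6.4 / 1.6
Step 3: BC = 4.0 cmol/(kg*pH unit)

4.0


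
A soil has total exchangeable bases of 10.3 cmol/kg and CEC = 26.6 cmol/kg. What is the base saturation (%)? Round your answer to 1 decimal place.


Step 1: BS = 100 * (sum of bases) / CEC
Step 2: BS = 100 * 10.3 / 26.6
Step 3: BS = 38.7%

38.7


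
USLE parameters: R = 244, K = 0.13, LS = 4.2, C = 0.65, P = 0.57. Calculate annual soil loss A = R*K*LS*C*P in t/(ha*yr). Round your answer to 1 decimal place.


Step 1: A = R * K * LS * C * P
Step 2: R * K = 244 * 0.13 = 31.72
Step 3: (R*K) * LS = 31.72 * 4.2 = 133.224
Step 4: * C * P = 133.224 * 0.65 * 0.57 = 49.4
Step 5: A = 49.4 t/(ha*yr)

49.4


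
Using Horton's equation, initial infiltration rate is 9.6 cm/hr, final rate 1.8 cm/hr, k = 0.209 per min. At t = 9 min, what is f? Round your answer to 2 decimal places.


Step 1: f = fc + (f0 - fc) * exp(-k * t)
Step 2: exp(-0.209 * 9) = 0.152438
Step 3: f = 1.8 + (9.6 - 1.8) * 0.152438
Step 4: f = 1.8 + 7.8 * 0.152438
Step 5: f = 2.99 cm/hr

2.99


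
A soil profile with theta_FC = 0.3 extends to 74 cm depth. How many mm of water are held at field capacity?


Step 1: Water (mm) = theta_FC * depth (cm) * 10
Step 2: Water = 0.3 * 74 * 10
Step 3: Water = 222.0 mm

222.0


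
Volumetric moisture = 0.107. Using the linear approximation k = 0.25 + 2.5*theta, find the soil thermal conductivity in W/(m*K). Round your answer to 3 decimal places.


Step 1: k = 0.25 + 2.5 * theta
Step 2: k = 0.25 + 2.5 * 0.107
Step 3: k = 0.25 + 0.268
Step 4: k = 0.518 W/(m*K)

0.518


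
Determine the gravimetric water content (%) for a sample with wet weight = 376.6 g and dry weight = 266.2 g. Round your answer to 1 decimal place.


Step 1: Water mass = wet - dry = 376.6 - 266.2 = 110.4 g
Step 2: w = 100 * water mass / dry mass
Step 3: w = 100 * 110.4 / 266.2 = 41.5%

41.5


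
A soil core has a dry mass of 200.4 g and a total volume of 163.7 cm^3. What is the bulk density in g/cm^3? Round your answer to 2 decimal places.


Step 1: Identify the formula: BD = dry mass / volume
Step 2: Substitute values: BD = 200.4 / 163.7
Step 3: BD = 1.22 g/cm^3

1.22


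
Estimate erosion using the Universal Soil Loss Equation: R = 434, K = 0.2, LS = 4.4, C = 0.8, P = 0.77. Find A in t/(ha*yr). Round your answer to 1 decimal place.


Step 1: A = R * K * LS * C * P
Step 2: R * K = 434 * 0.2 = 86.8
Step 3: (R*K) * LS = 86.8 * 4.4 = 381.92
Step 4: * C * P = 381.92 * 0.8 * 0.77 = 235.3
Step 5: A = 235.3 t/(ha*yr)

235.3


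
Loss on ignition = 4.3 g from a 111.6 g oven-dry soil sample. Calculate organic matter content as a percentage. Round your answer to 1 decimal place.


Step 1: OM% = 100 * LOI / sample mass
Step 2: OM = 100 * 4.3 / 111.6
Step 3: OM = 3.9%

3.9


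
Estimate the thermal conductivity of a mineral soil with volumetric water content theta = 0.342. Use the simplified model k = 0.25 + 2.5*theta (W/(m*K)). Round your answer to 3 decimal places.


Step 1: k = 0.25 + 2.5 * theta
Step 2: k = 0.25 + 2.5 * 0.342
Step 3: k = 0.25 + 0.855
Step 4: k = 1.105 W/(m*K)

1.105


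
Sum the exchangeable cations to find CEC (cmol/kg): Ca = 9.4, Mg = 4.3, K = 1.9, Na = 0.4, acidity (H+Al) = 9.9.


Step 1: CEC = Ca + Mg + K + Na + (H+Al)
Step 2: CEC = 9.4 + 4.3 + 1.9 + 0.4 + 9.9
Step 3: CEC = 25.9 cmol/kg

25.9


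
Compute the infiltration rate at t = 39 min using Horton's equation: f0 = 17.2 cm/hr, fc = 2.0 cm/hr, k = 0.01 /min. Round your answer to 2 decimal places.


Step 1: f = fc + (f0 - fc) * exp(-k * t)
Step 2: exp(-0.01 * 39) = 0.677057
Step 3: f = 2.0 + (17.2 - 2.0) * 0.677057
Step 4: f = 2.0 + 15.2 * 0.677057
Step 5: f = 12.29 cm/hr

12.29


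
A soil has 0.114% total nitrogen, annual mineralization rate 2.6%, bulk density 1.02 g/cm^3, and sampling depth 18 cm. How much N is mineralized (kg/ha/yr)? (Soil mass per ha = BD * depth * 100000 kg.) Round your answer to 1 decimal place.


Step 1: Soil mass per ha = BD * depth * 100000 = 1.02 * 18 * 100000 = 1836000 kg
Step 2: Total N pool = soil mass * N%/100 = 1836000 * 0.114/100 = 2093.04 kg/ha
Step 3: N mineralized = N pool * rate%/100 = 2093.04 * 2.6/100 = 54.4 kg/ha/yr

54.4


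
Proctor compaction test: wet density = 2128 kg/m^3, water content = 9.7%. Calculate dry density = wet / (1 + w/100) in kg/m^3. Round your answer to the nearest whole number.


Step 1: Dry density = wet density / (1 + w/100)
Step 2: Dry density = 2128 / (1 + 9.7/100)
Step 3: Dry density = 2128 / 1.097
Step 4: Dry density = 1940 kg/m^3

1940


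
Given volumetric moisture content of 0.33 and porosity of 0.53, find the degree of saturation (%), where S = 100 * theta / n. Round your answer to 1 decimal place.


Step 1: S = 100 * theta_v / n
Step 2: S = 100 * 0.33 / 0.53
Step 3: S = 62.3%

62.3


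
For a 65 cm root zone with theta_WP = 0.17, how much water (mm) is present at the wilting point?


Step 1: Water (mm) = theta_WP * depth * 10
Step 2: Water = 0.17 * 65 * 10
Step 3: Water = 110.5 mm

110.5


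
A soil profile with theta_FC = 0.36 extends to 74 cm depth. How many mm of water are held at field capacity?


Step 1: Water (mm) = theta_FC * depth (cm) * 10
Step 2: Water = 0.36 * 74 * 10
Step 3: Water = 266.4 mm

266.4


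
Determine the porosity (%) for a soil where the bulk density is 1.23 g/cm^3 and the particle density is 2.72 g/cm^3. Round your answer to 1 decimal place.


Step 1: Formula: n = 100 * (1 - BD / PD)
Step 2: n = 100 * (1 - 1.23 / 2.72)
Step 3: n = 100 * (1 - 0.45221)
Step 4: n = 54.8%

54.8


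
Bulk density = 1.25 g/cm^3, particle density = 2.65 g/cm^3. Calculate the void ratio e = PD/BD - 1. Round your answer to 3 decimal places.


Step 1: e = PD / BD - 1
Step 2: e = 2.65 / 1.25 - 1
Step 3: e = 2.12 - 1
Step 4: e = 1.12

1.12


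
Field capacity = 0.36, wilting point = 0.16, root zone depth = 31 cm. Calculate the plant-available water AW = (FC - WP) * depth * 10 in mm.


Step 1: Available water = (FC - WP) * depth * 10
Step 2: AW = (0.36 - 0.16) * 31 * 10
Step 3: AW = 0.2 * 31 * 10
Step 4: AW = 62.0 mm

62.0


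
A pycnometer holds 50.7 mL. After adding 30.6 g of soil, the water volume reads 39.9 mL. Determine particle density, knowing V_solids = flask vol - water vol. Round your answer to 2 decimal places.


Step 1: Volume of solids = flask volume - water volume with soil
Step 2: V_solids = 50.7 - 39.9 = 10.8 mL
Step 3: Particle density = mass / V_solids = 30.6 / 10.8 = 2.83 g/cm^3

2.83


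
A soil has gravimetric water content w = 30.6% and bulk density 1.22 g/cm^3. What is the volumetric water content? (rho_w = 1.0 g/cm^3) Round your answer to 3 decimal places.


Step 1: theta = (w / 100) * BD / rho_w
Step 2: theta = (30.6 / 100) * 1.22 / 1.0
Step 3: theta = 0.306 * 1.22
Step 4: theta = 0.373

0.373


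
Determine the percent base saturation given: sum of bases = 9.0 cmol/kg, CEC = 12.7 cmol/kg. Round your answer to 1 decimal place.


Step 1: BS = 100 * (sum of bases) / CEC
Step 2: BS = 100 * 9.0 / 12.7
Step 3: BS = 70.9%

70.9


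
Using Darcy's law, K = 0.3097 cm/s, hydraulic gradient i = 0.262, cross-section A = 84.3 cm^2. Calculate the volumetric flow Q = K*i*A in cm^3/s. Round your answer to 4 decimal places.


Step 1: Apply Darcy's law: Q = K * i * A
Step 2: Q = 0.3097 * 0.262 * 84.3
Step 3: Q = 6.8402 cm^3/s

6.8402


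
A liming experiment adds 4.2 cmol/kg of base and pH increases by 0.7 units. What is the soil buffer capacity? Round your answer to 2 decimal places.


Step 1: BC = change in base / change in pH
Step 2: BC = 4.2 / 0.7
Step 3: BC = 6.0 cmol/(kg*pH unit)

6.0


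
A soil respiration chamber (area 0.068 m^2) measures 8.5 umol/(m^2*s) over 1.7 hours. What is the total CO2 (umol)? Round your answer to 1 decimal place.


Step 1: Convert time to seconds: 1.7 hr * 3600 = 6120.0 s
Step 2: Total = flux * area * time_s
Step 3: Total = 8.5 * 0.068 * 6120.0
Step 4: Total = 3537.4 umol

3537.4


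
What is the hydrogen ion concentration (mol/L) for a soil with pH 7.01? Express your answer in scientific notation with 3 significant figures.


Step 1: [H+] = 10^(-pH)
Step 2: [H+] = 10^(-7.01)
Step 3: [H+] = 9.77e-08 mol/L

9.77e-08


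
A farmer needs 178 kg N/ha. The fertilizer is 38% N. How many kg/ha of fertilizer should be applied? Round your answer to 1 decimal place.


Step 1: Fertilizer rate = target N / (N content / 100)
Step 2: Rate = 178 / (38 / 100)
Step 3: Rate = 178 / 0.38
Step 4: Rate = 468.4 kg/ha

468.4


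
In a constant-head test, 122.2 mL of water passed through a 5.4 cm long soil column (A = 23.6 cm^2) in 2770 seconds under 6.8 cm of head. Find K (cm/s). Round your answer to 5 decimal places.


Step 1: K = Q * L / (A * t * h)
Step 2: Numerator = 122.2 * 5.4 = 659.88
Step 3: Denominator = 23.6 * 2770 * 6.8 = 444529.6
Step 4: K = 659.88 / 444529.6 = 0.00148 cm/s

0.00148


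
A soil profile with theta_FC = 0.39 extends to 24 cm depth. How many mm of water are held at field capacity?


Step 1: Water (mm) = theta_FC * depth (cm) * 10
Step 2: Water = 0.39 * 24 * 10
Step 3: Water = 93.6 mm

93.6


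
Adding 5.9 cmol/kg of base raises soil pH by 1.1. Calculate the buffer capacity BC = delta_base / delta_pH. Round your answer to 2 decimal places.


Step 1: BC = change in base / change in pH
Step 2: BC = 5.9 / 1.1
Step 3: BC = 5.36 cmol/(kg*pH unit)

5.36


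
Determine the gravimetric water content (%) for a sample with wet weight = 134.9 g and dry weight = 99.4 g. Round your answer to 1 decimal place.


Step 1: Water mass = wet - dry = 134.9 - 99.4 = 35.5 g
Step 2: w = 100 * water mass / dry mass
Step 3: w = 100 * 35.5 / 99.4 = 35.7%

35.7


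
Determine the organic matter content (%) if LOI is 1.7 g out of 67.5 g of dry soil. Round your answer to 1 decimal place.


Step 1: OM% = 100 * LOI / sample mass
Step 2: OM = 100 * 1.7 / 67.5
Step 3: OM = 2.5%

2.5


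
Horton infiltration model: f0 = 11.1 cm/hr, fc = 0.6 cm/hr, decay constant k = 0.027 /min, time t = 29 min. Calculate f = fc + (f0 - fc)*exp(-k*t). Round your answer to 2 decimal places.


Step 1: f = fc + (f0 - fc) * exp(-k * t)
Step 2: exp(-0.027 * 29) = 0.457033
Step 3: f = 0.6 + (11.1 - 0.6) * 0.457033
Step 4: f = 0.6 + 10.5 * 0.457033
Step 5: f = 5.4 cm/hr

5.4


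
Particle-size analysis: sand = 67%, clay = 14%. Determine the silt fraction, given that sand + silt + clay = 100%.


Step 1: sand + silt + clay = 100%
Step 2: silt = 100 - sand - clay
Step 3: silt = 100 - 67 - 14
Step 4: silt = 19%

19


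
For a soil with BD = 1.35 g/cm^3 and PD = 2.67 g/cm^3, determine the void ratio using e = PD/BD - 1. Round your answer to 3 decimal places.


Step 1: e = PD / BD - 1
Step 2: e = 2.67 / 1.35 - 1
Step 3: e = 1.97778 - 1
Step 4: e = 0.978

0.978


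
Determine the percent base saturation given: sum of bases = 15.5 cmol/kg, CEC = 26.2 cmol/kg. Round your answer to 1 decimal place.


Step 1: BS = 100 * (sum of bases) / CEC
Step 2: BS = 100 * 15.5 / 26.2
Step 3: BS = 59.2%

59.2


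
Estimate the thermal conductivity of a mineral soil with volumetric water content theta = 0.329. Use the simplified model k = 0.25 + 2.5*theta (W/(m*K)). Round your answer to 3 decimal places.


Step 1: k = 0.25 + 2.5 * theta
Step 2: k = 0.25 + 2.5 * 0.329
Step 3: k = 0.25 + 0.823
Step 4: k = 1.073 W/(m*K)

1.073


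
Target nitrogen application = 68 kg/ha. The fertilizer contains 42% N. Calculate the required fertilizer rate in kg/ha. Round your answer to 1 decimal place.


Step 1: Fertilizer rate = target N / (N content / 100)
Step 2: Rate = 68 / (42 / 100)
Step 3: Rate = 68 / 0.42
Step 4: Rate = 161.9 kg/ha

161.9


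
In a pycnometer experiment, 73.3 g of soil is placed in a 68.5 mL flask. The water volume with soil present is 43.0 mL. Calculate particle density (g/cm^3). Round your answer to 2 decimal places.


Step 1: Volume of solids = flask volume - water volume with soil
Step 2: V_solids = 68.5 - 43.0 = 25.5 mL
Step 3: Particle density = mass / V_solids = 73.3 / 25.5 = 2.87 g/cm^3

2.87


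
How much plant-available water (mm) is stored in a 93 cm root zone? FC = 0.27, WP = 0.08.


Step 1: Available water = (FC - WP) * depth * 10
Step 2: AW = (0.27 - 0.08) * 93 * 10
Step 3: AW = 0.19 * 93 * 10
Step 4: AW = 176.7 mm

176.7


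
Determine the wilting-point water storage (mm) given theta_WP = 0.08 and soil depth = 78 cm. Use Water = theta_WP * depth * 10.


Step 1: Water (mm) = theta_WP * depth * 10
Step 2: Water = 0.08 * 78 * 10
Step 3: Water = 62.4 mm

62.4


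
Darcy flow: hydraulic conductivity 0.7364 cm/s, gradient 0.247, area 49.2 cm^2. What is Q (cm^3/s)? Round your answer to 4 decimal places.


Step 1: Apply Darcy's law: Q = K * i * A
Step 2: Q = 0.7364 * 0.247 * 49.2
Step 3: Q = 8.949 cm^3/s

8.949


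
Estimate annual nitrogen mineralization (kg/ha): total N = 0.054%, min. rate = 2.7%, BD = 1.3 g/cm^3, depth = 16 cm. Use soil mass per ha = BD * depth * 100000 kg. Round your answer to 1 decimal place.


Step 1: Soil mass per ha = BD * depth * 100000 = 1.3 * 16 * 100000 = 2080000 kg
Step 2: Total N pool = soil mass * N%/100 = 2080000 * 0.054/100 = 1123.2 kg/ha
Step 3: N mineralized = N pool * rate%/100 = 1123.2 * 2.7/100 = 30.3 kg/ha/yr

30.3


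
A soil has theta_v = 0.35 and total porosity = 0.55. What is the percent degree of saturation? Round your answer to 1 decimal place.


Step 1: S = 100 * theta_v / n
Step 2: S = 100 * 0.35 / 0.55
Step 3: S = 63.6%

63.6


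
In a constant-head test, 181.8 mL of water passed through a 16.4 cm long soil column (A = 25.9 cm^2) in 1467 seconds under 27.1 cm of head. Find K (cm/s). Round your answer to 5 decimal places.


Step 1: K = Q * L / (A * t * h)
Step 2: Numerator = 181.8 * 16.4 = 2981.52
Step 3: Denominator = 25.9 * 1467 * 27.1 = 1029672.63
Step 4: K = 2981.52 / 1029672.63 = 0.0029 cm/s

0.0029


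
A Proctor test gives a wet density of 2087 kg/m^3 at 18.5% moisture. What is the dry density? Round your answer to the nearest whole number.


Step 1: Dry density = wet density / (1 + w/100)
Step 2: Dry density = 2087 / (1 + 18.5/100)
Step 3: Dry density = 2087 / 1.185
Step 4: Dry density = 1761 kg/m^3

1761


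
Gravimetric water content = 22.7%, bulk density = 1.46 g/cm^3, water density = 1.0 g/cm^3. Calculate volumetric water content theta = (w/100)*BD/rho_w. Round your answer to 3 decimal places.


Step 1: theta = (w / 100) * BD / rho_w
Step 2: theta = (22.7 / 100) * 1.46 / 1.0
Step 3: theta = 0.227 * 1.46
Step 4: theta = 0.331

0.331


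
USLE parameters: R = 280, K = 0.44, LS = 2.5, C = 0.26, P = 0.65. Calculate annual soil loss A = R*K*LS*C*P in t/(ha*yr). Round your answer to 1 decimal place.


Step 1: A = R * K * LS * C * P
Step 2: R * K = 280 * 0.44 = 123.2
Step 3: (R*K) * LS = 123.2 * 2.5 = 308.0
Step 4: * C * P = 308.0 * 0.26 * 0.65 = 52.1
Step 5: A = 52.1 t/(ha*yr)

52.1


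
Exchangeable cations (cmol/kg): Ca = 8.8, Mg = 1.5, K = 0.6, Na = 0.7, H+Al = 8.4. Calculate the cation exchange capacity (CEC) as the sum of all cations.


Step 1: CEC = Ca + Mg + K + Na + (H+Al)
Step 2: CEC = 8.8 + 1.5 + 0.6 + 0.7 + 8.4
Step 3: CEC = 20.0 cmol/kg

20.0


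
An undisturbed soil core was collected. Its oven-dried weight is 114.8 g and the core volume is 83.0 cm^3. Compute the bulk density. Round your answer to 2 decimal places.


Step 1: Identify the formula: BD = dry mass / volume
Step 2: Substitute values: BD = 114.8 / 83.0
Step 3: BD = 1.38 g/cm^3

1.38


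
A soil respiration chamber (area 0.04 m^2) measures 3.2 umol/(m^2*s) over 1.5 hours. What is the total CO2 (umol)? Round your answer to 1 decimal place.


Step 1: Convert time to seconds: 1.5 hr * 3600 = 5400.0 s
Step 2: Total = flux * area * time_s
Step 3: Total = 3.2 * 0.04 * 5400.0
Step 4: Total = 691.2 umol

691.2


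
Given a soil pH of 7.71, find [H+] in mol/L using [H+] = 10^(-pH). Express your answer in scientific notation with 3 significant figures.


Step 1: [H+] = 10^(-pH)
Step 2: [H+] = 10^(-7.71)
Step 3: [H+] = 1.95e-08 mol/L

1.95e-08


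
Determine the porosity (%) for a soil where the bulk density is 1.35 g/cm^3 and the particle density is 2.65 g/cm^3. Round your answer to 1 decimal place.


Step 1: Formula: n = 100 * (1 - BD / PD)
Step 2: n = 100 * (1 - 1.35 / 2.65)
Step 3: n = 100 * (1 - 0.50943)
Step 4: n = 49.1%

49.1
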